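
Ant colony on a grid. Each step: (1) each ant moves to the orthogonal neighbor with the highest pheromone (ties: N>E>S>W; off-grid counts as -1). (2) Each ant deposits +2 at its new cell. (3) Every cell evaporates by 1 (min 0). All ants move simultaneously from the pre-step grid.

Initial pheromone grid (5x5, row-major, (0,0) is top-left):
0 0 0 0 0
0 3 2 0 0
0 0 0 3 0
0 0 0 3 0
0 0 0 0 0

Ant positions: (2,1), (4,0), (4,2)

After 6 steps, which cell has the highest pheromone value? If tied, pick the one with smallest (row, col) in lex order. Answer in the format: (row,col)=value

Step 1: ant0:(2,1)->N->(1,1) | ant1:(4,0)->N->(3,0) | ant2:(4,2)->N->(3,2)
  grid max=4 at (1,1)
Step 2: ant0:(1,1)->E->(1,2) | ant1:(3,0)->N->(2,0) | ant2:(3,2)->E->(3,3)
  grid max=3 at (1,1)
Step 3: ant0:(1,2)->W->(1,1) | ant1:(2,0)->N->(1,0) | ant2:(3,3)->N->(2,3)
  grid max=4 at (1,1)
Step 4: ant0:(1,1)->E->(1,2) | ant1:(1,0)->E->(1,1) | ant2:(2,3)->S->(3,3)
  grid max=5 at (1,1)
Step 5: ant0:(1,2)->W->(1,1) | ant1:(1,1)->E->(1,2) | ant2:(3,3)->N->(2,3)
  grid max=6 at (1,1)
Step 6: ant0:(1,1)->E->(1,2) | ant1:(1,2)->W->(1,1) | ant2:(2,3)->S->(3,3)
  grid max=7 at (1,1)
Final grid:
  0 0 0 0 0
  0 7 4 0 0
  0 0 0 1 0
  0 0 0 3 0
  0 0 0 0 0
Max pheromone 7 at (1,1)

Answer: (1,1)=7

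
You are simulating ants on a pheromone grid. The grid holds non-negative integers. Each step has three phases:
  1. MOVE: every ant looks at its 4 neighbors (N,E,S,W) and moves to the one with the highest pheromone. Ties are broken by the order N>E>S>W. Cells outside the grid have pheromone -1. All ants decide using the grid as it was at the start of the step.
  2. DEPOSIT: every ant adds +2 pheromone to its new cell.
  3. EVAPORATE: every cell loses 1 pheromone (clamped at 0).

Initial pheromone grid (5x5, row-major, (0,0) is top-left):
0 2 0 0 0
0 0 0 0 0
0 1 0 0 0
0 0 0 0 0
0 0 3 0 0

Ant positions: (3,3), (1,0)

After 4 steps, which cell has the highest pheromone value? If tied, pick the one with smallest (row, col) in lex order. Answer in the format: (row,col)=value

Answer: (0,2)=2

Derivation:
Step 1: ant0:(3,3)->N->(2,3) | ant1:(1,0)->N->(0,0)
  grid max=2 at (4,2)
Step 2: ant0:(2,3)->N->(1,3) | ant1:(0,0)->E->(0,1)
  grid max=2 at (0,1)
Step 3: ant0:(1,3)->N->(0,3) | ant1:(0,1)->E->(0,2)
  grid max=1 at (0,1)
Step 4: ant0:(0,3)->W->(0,2) | ant1:(0,2)->E->(0,3)
  grid max=2 at (0,2)
Final grid:
  0 0 2 2 0
  0 0 0 0 0
  0 0 0 0 0
  0 0 0 0 0
  0 0 0 0 0
Max pheromone 2 at (0,2)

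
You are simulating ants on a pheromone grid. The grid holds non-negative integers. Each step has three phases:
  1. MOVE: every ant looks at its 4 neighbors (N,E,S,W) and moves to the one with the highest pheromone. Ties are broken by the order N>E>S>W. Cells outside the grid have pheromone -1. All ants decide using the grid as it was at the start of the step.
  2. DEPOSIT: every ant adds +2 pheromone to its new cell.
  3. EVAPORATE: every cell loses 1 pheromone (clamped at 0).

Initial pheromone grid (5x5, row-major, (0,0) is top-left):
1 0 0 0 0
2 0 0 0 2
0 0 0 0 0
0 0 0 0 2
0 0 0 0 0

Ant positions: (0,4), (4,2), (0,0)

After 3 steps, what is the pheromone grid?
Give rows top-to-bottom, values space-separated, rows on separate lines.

After step 1: ants at (1,4),(3,2),(1,0)
  0 0 0 0 0
  3 0 0 0 3
  0 0 0 0 0
  0 0 1 0 1
  0 0 0 0 0
After step 2: ants at (0,4),(2,2),(0,0)
  1 0 0 0 1
  2 0 0 0 2
  0 0 1 0 0
  0 0 0 0 0
  0 0 0 0 0
After step 3: ants at (1,4),(1,2),(1,0)
  0 0 0 0 0
  3 0 1 0 3
  0 0 0 0 0
  0 0 0 0 0
  0 0 0 0 0

0 0 0 0 0
3 0 1 0 3
0 0 0 0 0
0 0 0 0 0
0 0 0 0 0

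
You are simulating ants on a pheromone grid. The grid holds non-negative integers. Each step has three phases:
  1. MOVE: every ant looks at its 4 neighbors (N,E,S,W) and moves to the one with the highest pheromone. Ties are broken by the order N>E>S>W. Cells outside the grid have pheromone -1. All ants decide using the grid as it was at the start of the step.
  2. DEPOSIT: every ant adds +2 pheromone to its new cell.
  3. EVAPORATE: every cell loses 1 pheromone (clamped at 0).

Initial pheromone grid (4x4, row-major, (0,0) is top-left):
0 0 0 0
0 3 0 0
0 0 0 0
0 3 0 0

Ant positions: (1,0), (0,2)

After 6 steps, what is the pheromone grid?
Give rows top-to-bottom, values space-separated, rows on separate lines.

After step 1: ants at (1,1),(0,3)
  0 0 0 1
  0 4 0 0
  0 0 0 0
  0 2 0 0
After step 2: ants at (0,1),(1,3)
  0 1 0 0
  0 3 0 1
  0 0 0 0
  0 1 0 0
After step 3: ants at (1,1),(0,3)
  0 0 0 1
  0 4 0 0
  0 0 0 0
  0 0 0 0
After step 4: ants at (0,1),(1,3)
  0 1 0 0
  0 3 0 1
  0 0 0 0
  0 0 0 0
After step 5: ants at (1,1),(0,3)
  0 0 0 1
  0 4 0 0
  0 0 0 0
  0 0 0 0
After step 6: ants at (0,1),(1,3)
  0 1 0 0
  0 3 0 1
  0 0 0 0
  0 0 0 0

0 1 0 0
0 3 0 1
0 0 0 0
0 0 0 0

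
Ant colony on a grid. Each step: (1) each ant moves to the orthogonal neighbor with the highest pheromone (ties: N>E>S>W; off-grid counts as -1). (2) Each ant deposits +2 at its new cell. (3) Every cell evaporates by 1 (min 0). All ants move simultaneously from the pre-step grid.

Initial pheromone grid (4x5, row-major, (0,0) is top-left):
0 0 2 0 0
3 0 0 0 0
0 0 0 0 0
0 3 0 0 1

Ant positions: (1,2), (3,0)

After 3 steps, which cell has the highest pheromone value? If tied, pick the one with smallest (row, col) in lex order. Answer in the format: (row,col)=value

Answer: (3,1)=4

Derivation:
Step 1: ant0:(1,2)->N->(0,2) | ant1:(3,0)->E->(3,1)
  grid max=4 at (3,1)
Step 2: ant0:(0,2)->E->(0,3) | ant1:(3,1)->N->(2,1)
  grid max=3 at (3,1)
Step 3: ant0:(0,3)->W->(0,2) | ant1:(2,1)->S->(3,1)
  grid max=4 at (3,1)
Final grid:
  0 0 3 0 0
  0 0 0 0 0
  0 0 0 0 0
  0 4 0 0 0
Max pheromone 4 at (3,1)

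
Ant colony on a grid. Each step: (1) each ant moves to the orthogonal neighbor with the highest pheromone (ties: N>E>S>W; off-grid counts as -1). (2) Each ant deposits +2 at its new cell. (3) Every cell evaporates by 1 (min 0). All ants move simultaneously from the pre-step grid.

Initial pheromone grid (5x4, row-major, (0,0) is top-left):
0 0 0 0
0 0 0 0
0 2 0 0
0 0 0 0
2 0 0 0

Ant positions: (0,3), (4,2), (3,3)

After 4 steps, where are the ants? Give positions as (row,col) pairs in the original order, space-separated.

Step 1: ant0:(0,3)->S->(1,3) | ant1:(4,2)->N->(3,2) | ant2:(3,3)->N->(2,3)
  grid max=1 at (1,3)
Step 2: ant0:(1,3)->S->(2,3) | ant1:(3,2)->N->(2,2) | ant2:(2,3)->N->(1,3)
  grid max=2 at (1,3)
Step 3: ant0:(2,3)->N->(1,3) | ant1:(2,2)->E->(2,3) | ant2:(1,3)->S->(2,3)
  grid max=5 at (2,3)
Step 4: ant0:(1,3)->S->(2,3) | ant1:(2,3)->N->(1,3) | ant2:(2,3)->N->(1,3)
  grid max=6 at (1,3)

(2,3) (1,3) (1,3)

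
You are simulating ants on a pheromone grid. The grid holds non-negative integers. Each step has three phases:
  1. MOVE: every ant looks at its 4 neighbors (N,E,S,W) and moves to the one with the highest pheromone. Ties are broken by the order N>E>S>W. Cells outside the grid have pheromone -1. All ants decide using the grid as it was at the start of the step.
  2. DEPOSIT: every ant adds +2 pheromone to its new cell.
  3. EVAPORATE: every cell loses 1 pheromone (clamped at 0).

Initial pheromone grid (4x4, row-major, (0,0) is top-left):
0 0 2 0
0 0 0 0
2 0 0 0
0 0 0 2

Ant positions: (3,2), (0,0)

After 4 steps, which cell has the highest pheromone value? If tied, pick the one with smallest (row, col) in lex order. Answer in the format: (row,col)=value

Step 1: ant0:(3,2)->E->(3,3) | ant1:(0,0)->E->(0,1)
  grid max=3 at (3,3)
Step 2: ant0:(3,3)->N->(2,3) | ant1:(0,1)->E->(0,2)
  grid max=2 at (0,2)
Step 3: ant0:(2,3)->S->(3,3) | ant1:(0,2)->E->(0,3)
  grid max=3 at (3,3)
Step 4: ant0:(3,3)->N->(2,3) | ant1:(0,3)->W->(0,2)
  grid max=2 at (0,2)
Final grid:
  0 0 2 0
  0 0 0 0
  0 0 0 1
  0 0 0 2
Max pheromone 2 at (0,2)

Answer: (0,2)=2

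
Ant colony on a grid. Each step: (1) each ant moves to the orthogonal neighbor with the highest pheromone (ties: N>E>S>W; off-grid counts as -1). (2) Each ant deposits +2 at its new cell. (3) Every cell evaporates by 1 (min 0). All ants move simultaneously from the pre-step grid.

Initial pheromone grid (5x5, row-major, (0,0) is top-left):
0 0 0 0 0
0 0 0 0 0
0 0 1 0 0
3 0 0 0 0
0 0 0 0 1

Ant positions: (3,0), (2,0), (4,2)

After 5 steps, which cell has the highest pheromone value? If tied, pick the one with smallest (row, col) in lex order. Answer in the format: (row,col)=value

Step 1: ant0:(3,0)->N->(2,0) | ant1:(2,0)->S->(3,0) | ant2:(4,2)->N->(3,2)
  grid max=4 at (3,0)
Step 2: ant0:(2,0)->S->(3,0) | ant1:(3,0)->N->(2,0) | ant2:(3,2)->N->(2,2)
  grid max=5 at (3,0)
Step 3: ant0:(3,0)->N->(2,0) | ant1:(2,0)->S->(3,0) | ant2:(2,2)->N->(1,2)
  grid max=6 at (3,0)
Step 4: ant0:(2,0)->S->(3,0) | ant1:(3,0)->N->(2,0) | ant2:(1,2)->N->(0,2)
  grid max=7 at (3,0)
Step 5: ant0:(3,0)->N->(2,0) | ant1:(2,0)->S->(3,0) | ant2:(0,2)->E->(0,3)
  grid max=8 at (3,0)
Final grid:
  0 0 0 1 0
  0 0 0 0 0
  5 0 0 0 0
  8 0 0 0 0
  0 0 0 0 0
Max pheromone 8 at (3,0)

Answer: (3,0)=8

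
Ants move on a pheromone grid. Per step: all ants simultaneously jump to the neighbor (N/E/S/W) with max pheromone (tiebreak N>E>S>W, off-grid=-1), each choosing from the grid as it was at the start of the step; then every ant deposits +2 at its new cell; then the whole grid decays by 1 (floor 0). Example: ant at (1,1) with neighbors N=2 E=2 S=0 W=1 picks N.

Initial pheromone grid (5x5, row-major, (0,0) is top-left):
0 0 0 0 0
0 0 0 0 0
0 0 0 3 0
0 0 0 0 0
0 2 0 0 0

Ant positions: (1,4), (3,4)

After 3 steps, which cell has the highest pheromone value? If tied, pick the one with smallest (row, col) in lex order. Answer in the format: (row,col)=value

Answer: (2,3)=2

Derivation:
Step 1: ant0:(1,4)->N->(0,4) | ant1:(3,4)->N->(2,4)
  grid max=2 at (2,3)
Step 2: ant0:(0,4)->S->(1,4) | ant1:(2,4)->W->(2,3)
  grid max=3 at (2,3)
Step 3: ant0:(1,4)->N->(0,4) | ant1:(2,3)->N->(1,3)
  grid max=2 at (2,3)
Final grid:
  0 0 0 0 1
  0 0 0 1 0
  0 0 0 2 0
  0 0 0 0 0
  0 0 0 0 0
Max pheromone 2 at (2,3)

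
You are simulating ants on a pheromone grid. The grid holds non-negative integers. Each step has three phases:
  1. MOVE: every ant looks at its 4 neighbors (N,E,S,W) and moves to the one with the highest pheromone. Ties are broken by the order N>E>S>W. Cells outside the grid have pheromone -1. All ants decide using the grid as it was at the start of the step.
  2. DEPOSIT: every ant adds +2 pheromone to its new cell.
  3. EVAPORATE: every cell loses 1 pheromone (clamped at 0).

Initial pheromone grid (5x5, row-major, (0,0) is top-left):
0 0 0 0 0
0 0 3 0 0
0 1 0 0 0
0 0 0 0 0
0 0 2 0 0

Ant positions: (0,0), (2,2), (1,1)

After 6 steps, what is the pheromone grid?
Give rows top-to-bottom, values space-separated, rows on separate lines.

After step 1: ants at (0,1),(1,2),(1,2)
  0 1 0 0 0
  0 0 6 0 0
  0 0 0 0 0
  0 0 0 0 0
  0 0 1 0 0
After step 2: ants at (0,2),(0,2),(0,2)
  0 0 5 0 0
  0 0 5 0 0
  0 0 0 0 0
  0 0 0 0 0
  0 0 0 0 0
After step 3: ants at (1,2),(1,2),(1,2)
  0 0 4 0 0
  0 0 10 0 0
  0 0 0 0 0
  0 0 0 0 0
  0 0 0 0 0
After step 4: ants at (0,2),(0,2),(0,2)
  0 0 9 0 0
  0 0 9 0 0
  0 0 0 0 0
  0 0 0 0 0
  0 0 0 0 0
After step 5: ants at (1,2),(1,2),(1,2)
  0 0 8 0 0
  0 0 14 0 0
  0 0 0 0 0
  0 0 0 0 0
  0 0 0 0 0
After step 6: ants at (0,2),(0,2),(0,2)
  0 0 13 0 0
  0 0 13 0 0
  0 0 0 0 0
  0 0 0 0 0
  0 0 0 0 0

0 0 13 0 0
0 0 13 0 0
0 0 0 0 0
0 0 0 0 0
0 0 0 0 0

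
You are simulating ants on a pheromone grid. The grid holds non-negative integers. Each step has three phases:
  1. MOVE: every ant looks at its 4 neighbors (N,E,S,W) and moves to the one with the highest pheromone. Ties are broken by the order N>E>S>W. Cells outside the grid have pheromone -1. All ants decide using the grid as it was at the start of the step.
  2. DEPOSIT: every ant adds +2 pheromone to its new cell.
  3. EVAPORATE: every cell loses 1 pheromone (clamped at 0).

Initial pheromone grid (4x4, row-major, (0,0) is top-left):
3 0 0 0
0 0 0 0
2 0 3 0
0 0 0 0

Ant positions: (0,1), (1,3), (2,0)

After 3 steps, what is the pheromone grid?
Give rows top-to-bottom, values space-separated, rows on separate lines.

After step 1: ants at (0,0),(0,3),(1,0)
  4 0 0 1
  1 0 0 0
  1 0 2 0
  0 0 0 0
After step 2: ants at (1,0),(1,3),(0,0)
  5 0 0 0
  2 0 0 1
  0 0 1 0
  0 0 0 0
After step 3: ants at (0,0),(0,3),(1,0)
  6 0 0 1
  3 0 0 0
  0 0 0 0
  0 0 0 0

6 0 0 1
3 0 0 0
0 0 0 0
0 0 0 0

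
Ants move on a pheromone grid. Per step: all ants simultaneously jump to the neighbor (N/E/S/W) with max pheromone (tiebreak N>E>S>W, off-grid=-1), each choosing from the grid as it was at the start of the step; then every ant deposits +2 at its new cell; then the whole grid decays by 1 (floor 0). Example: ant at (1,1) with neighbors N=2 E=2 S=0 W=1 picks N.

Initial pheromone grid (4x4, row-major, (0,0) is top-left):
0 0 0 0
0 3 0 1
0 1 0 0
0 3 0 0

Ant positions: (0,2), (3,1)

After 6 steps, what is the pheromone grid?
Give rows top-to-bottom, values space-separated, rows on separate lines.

After step 1: ants at (0,3),(2,1)
  0 0 0 1
  0 2 0 0
  0 2 0 0
  0 2 0 0
After step 2: ants at (1,3),(1,1)
  0 0 0 0
  0 3 0 1
  0 1 0 0
  0 1 0 0
After step 3: ants at (0,3),(2,1)
  0 0 0 1
  0 2 0 0
  0 2 0 0
  0 0 0 0
After step 4: ants at (1,3),(1,1)
  0 0 0 0
  0 3 0 1
  0 1 0 0
  0 0 0 0
After step 5: ants at (0,3),(2,1)
  0 0 0 1
  0 2 0 0
  0 2 0 0
  0 0 0 0
After step 6: ants at (1,3),(1,1)
  0 0 0 0
  0 3 0 1
  0 1 0 0
  0 0 0 0

0 0 0 0
0 3 0 1
0 1 0 0
0 0 0 0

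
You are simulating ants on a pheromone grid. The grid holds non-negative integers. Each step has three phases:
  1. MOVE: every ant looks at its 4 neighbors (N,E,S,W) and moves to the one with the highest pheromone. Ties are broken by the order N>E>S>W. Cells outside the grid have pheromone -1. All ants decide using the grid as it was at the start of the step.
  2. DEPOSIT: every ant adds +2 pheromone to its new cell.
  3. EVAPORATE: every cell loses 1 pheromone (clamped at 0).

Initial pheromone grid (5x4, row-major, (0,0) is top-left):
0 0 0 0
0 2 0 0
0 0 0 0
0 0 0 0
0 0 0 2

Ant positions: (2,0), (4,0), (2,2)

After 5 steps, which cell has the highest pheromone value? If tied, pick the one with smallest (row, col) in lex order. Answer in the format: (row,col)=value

Step 1: ant0:(2,0)->N->(1,0) | ant1:(4,0)->N->(3,0) | ant2:(2,2)->N->(1,2)
  grid max=1 at (1,0)
Step 2: ant0:(1,0)->E->(1,1) | ant1:(3,0)->N->(2,0) | ant2:(1,2)->W->(1,1)
  grid max=4 at (1,1)
Step 3: ant0:(1,1)->N->(0,1) | ant1:(2,0)->N->(1,0) | ant2:(1,1)->N->(0,1)
  grid max=3 at (0,1)
Step 4: ant0:(0,1)->S->(1,1) | ant1:(1,0)->E->(1,1) | ant2:(0,1)->S->(1,1)
  grid max=8 at (1,1)
Step 5: ant0:(1,1)->N->(0,1) | ant1:(1,1)->N->(0,1) | ant2:(1,1)->N->(0,1)
  grid max=7 at (0,1)
Final grid:
  0 7 0 0
  0 7 0 0
  0 0 0 0
  0 0 0 0
  0 0 0 0
Max pheromone 7 at (0,1)

Answer: (0,1)=7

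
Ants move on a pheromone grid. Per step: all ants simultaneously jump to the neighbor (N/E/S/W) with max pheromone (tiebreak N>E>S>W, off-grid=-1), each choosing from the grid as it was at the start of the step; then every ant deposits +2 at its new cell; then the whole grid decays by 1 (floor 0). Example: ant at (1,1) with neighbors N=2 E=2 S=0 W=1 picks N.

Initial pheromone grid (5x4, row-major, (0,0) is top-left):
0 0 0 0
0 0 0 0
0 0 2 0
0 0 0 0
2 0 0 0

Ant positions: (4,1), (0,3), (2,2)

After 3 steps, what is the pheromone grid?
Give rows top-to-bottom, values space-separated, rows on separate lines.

After step 1: ants at (4,0),(1,3),(1,2)
  0 0 0 0
  0 0 1 1
  0 0 1 0
  0 0 0 0
  3 0 0 0
After step 2: ants at (3,0),(1,2),(1,3)
  0 0 0 0
  0 0 2 2
  0 0 0 0
  1 0 0 0
  2 0 0 0
After step 3: ants at (4,0),(1,3),(1,2)
  0 0 0 0
  0 0 3 3
  0 0 0 0
  0 0 0 0
  3 0 0 0

0 0 0 0
0 0 3 3
0 0 0 0
0 0 0 0
3 0 0 0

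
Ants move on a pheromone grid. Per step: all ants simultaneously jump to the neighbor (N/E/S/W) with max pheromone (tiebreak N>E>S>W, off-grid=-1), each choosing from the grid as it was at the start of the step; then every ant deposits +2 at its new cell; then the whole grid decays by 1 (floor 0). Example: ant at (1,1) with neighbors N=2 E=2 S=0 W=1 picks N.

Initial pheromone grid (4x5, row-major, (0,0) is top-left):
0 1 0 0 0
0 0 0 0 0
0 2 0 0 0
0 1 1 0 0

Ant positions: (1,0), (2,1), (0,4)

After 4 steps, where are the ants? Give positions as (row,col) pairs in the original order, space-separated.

Step 1: ant0:(1,0)->N->(0,0) | ant1:(2,1)->S->(3,1) | ant2:(0,4)->S->(1,4)
  grid max=2 at (3,1)
Step 2: ant0:(0,0)->E->(0,1) | ant1:(3,1)->N->(2,1) | ant2:(1,4)->N->(0,4)
  grid max=2 at (2,1)
Step 3: ant0:(0,1)->E->(0,2) | ant1:(2,1)->S->(3,1) | ant2:(0,4)->S->(1,4)
  grid max=2 at (3,1)
Step 4: ant0:(0,2)->E->(0,3) | ant1:(3,1)->N->(2,1) | ant2:(1,4)->N->(0,4)
  grid max=2 at (2,1)

(0,3) (2,1) (0,4)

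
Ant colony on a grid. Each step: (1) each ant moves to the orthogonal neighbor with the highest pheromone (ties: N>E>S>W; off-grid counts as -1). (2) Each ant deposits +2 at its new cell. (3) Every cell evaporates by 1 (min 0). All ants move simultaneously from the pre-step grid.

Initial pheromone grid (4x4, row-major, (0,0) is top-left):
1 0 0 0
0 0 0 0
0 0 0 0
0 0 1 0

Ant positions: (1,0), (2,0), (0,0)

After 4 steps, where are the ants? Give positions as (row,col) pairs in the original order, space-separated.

Step 1: ant0:(1,0)->N->(0,0) | ant1:(2,0)->N->(1,0) | ant2:(0,0)->E->(0,1)
  grid max=2 at (0,0)
Step 2: ant0:(0,0)->E->(0,1) | ant1:(1,0)->N->(0,0) | ant2:(0,1)->W->(0,0)
  grid max=5 at (0,0)
Step 3: ant0:(0,1)->W->(0,0) | ant1:(0,0)->E->(0,1) | ant2:(0,0)->E->(0,1)
  grid max=6 at (0,0)
Step 4: ant0:(0,0)->E->(0,1) | ant1:(0,1)->W->(0,0) | ant2:(0,1)->W->(0,0)
  grid max=9 at (0,0)

(0,1) (0,0) (0,0)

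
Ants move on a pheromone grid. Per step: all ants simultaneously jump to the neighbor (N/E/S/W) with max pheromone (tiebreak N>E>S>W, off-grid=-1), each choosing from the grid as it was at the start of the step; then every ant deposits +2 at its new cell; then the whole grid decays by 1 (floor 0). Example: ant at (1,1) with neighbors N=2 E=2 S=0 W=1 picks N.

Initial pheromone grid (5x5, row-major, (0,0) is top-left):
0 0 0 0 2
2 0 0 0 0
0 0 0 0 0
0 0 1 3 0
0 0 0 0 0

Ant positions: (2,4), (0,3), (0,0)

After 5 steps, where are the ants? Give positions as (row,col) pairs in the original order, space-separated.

Step 1: ant0:(2,4)->N->(1,4) | ant1:(0,3)->E->(0,4) | ant2:(0,0)->S->(1,0)
  grid max=3 at (0,4)
Step 2: ant0:(1,4)->N->(0,4) | ant1:(0,4)->S->(1,4) | ant2:(1,0)->N->(0,0)
  grid max=4 at (0,4)
Step 3: ant0:(0,4)->S->(1,4) | ant1:(1,4)->N->(0,4) | ant2:(0,0)->S->(1,0)
  grid max=5 at (0,4)
Step 4: ant0:(1,4)->N->(0,4) | ant1:(0,4)->S->(1,4) | ant2:(1,0)->N->(0,0)
  grid max=6 at (0,4)
Step 5: ant0:(0,4)->S->(1,4) | ant1:(1,4)->N->(0,4) | ant2:(0,0)->S->(1,0)
  grid max=7 at (0,4)

(1,4) (0,4) (1,0)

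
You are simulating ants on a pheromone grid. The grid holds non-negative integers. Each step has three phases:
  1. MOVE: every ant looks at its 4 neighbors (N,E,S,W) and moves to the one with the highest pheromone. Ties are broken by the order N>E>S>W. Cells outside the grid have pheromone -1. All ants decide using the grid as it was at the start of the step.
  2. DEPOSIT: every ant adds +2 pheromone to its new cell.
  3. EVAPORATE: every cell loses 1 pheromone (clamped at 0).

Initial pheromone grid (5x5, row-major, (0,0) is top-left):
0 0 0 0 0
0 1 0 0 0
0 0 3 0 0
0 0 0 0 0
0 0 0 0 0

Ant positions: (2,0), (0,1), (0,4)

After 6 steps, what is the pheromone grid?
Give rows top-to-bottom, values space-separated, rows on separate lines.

After step 1: ants at (1,0),(1,1),(1,4)
  0 0 0 0 0
  1 2 0 0 1
  0 0 2 0 0
  0 0 0 0 0
  0 0 0 0 0
After step 2: ants at (1,1),(1,0),(0,4)
  0 0 0 0 1
  2 3 0 0 0
  0 0 1 0 0
  0 0 0 0 0
  0 0 0 0 0
After step 3: ants at (1,0),(1,1),(1,4)
  0 0 0 0 0
  3 4 0 0 1
  0 0 0 0 0
  0 0 0 0 0
  0 0 0 0 0
After step 4: ants at (1,1),(1,0),(0,4)
  0 0 0 0 1
  4 5 0 0 0
  0 0 0 0 0
  0 0 0 0 0
  0 0 0 0 0
After step 5: ants at (1,0),(1,1),(1,4)
  0 0 0 0 0
  5 6 0 0 1
  0 0 0 0 0
  0 0 0 0 0
  0 0 0 0 0
After step 6: ants at (1,1),(1,0),(0,4)
  0 0 0 0 1
  6 7 0 0 0
  0 0 0 0 0
  0 0 0 0 0
  0 0 0 0 0

0 0 0 0 1
6 7 0 0 0
0 0 0 0 0
0 0 0 0 0
0 0 0 0 0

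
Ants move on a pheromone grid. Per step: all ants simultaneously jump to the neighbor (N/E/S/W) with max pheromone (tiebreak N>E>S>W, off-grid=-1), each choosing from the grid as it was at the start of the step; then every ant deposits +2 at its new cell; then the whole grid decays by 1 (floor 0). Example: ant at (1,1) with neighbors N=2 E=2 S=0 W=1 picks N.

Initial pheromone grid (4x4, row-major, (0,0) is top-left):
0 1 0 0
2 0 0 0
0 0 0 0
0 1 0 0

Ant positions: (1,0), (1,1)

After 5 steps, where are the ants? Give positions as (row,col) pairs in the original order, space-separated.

Step 1: ant0:(1,0)->N->(0,0) | ant1:(1,1)->W->(1,0)
  grid max=3 at (1,0)
Step 2: ant0:(0,0)->S->(1,0) | ant1:(1,0)->N->(0,0)
  grid max=4 at (1,0)
Step 3: ant0:(1,0)->N->(0,0) | ant1:(0,0)->S->(1,0)
  grid max=5 at (1,0)
Step 4: ant0:(0,0)->S->(1,0) | ant1:(1,0)->N->(0,0)
  grid max=6 at (1,0)
Step 5: ant0:(1,0)->N->(0,0) | ant1:(0,0)->S->(1,0)
  grid max=7 at (1,0)

(0,0) (1,0)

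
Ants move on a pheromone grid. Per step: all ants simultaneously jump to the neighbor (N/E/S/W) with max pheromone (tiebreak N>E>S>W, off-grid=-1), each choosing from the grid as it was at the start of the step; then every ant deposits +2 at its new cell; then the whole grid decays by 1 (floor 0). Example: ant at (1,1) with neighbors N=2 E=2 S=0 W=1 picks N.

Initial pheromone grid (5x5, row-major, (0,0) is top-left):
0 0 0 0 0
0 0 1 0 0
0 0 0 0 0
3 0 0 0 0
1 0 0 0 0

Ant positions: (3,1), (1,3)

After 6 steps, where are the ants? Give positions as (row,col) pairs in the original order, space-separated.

Step 1: ant0:(3,1)->W->(3,0) | ant1:(1,3)->W->(1,2)
  grid max=4 at (3,0)
Step 2: ant0:(3,0)->N->(2,0) | ant1:(1,2)->N->(0,2)
  grid max=3 at (3,0)
Step 3: ant0:(2,0)->S->(3,0) | ant1:(0,2)->S->(1,2)
  grid max=4 at (3,0)
Step 4: ant0:(3,0)->N->(2,0) | ant1:(1,2)->N->(0,2)
  grid max=3 at (3,0)
Step 5: ant0:(2,0)->S->(3,0) | ant1:(0,2)->S->(1,2)
  grid max=4 at (3,0)
Step 6: ant0:(3,0)->N->(2,0) | ant1:(1,2)->N->(0,2)
  grid max=3 at (3,0)

(2,0) (0,2)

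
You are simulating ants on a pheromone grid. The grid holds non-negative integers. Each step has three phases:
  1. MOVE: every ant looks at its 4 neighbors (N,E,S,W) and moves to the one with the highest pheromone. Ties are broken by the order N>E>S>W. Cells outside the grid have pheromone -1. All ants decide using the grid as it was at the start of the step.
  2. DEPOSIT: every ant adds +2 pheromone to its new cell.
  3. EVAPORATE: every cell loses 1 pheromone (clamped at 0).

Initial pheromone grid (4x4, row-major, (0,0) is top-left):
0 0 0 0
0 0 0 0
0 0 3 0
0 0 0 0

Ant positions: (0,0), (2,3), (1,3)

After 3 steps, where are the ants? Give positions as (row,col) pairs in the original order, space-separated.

Step 1: ant0:(0,0)->E->(0,1) | ant1:(2,3)->W->(2,2) | ant2:(1,3)->N->(0,3)
  grid max=4 at (2,2)
Step 2: ant0:(0,1)->E->(0,2) | ant1:(2,2)->N->(1,2) | ant2:(0,3)->S->(1,3)
  grid max=3 at (2,2)
Step 3: ant0:(0,2)->S->(1,2) | ant1:(1,2)->S->(2,2) | ant2:(1,3)->W->(1,2)
  grid max=4 at (1,2)

(1,2) (2,2) (1,2)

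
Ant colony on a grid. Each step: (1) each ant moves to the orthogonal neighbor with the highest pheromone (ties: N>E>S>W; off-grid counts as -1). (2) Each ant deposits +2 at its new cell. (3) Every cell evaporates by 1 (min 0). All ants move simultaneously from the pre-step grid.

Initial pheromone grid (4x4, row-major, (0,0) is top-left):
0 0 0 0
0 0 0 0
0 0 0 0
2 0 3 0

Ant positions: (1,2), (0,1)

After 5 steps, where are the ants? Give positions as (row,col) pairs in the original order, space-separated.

Step 1: ant0:(1,2)->N->(0,2) | ant1:(0,1)->E->(0,2)
  grid max=3 at (0,2)
Step 2: ant0:(0,2)->E->(0,3) | ant1:(0,2)->E->(0,3)
  grid max=3 at (0,3)
Step 3: ant0:(0,3)->W->(0,2) | ant1:(0,3)->W->(0,2)
  grid max=5 at (0,2)
Step 4: ant0:(0,2)->E->(0,3) | ant1:(0,2)->E->(0,3)
  grid max=5 at (0,3)
Step 5: ant0:(0,3)->W->(0,2) | ant1:(0,3)->W->(0,2)
  grid max=7 at (0,2)

(0,2) (0,2)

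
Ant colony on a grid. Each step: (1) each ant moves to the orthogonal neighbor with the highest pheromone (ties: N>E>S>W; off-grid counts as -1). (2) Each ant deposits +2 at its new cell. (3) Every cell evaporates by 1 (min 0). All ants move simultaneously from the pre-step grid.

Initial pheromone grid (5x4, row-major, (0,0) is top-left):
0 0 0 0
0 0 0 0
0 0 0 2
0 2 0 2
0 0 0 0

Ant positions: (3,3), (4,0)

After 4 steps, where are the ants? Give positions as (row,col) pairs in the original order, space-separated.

Step 1: ant0:(3,3)->N->(2,3) | ant1:(4,0)->N->(3,0)
  grid max=3 at (2,3)
Step 2: ant0:(2,3)->S->(3,3) | ant1:(3,0)->E->(3,1)
  grid max=2 at (2,3)
Step 3: ant0:(3,3)->N->(2,3) | ant1:(3,1)->N->(2,1)
  grid max=3 at (2,3)
Step 4: ant0:(2,3)->S->(3,3) | ant1:(2,1)->S->(3,1)
  grid max=2 at (2,3)

(3,3) (3,1)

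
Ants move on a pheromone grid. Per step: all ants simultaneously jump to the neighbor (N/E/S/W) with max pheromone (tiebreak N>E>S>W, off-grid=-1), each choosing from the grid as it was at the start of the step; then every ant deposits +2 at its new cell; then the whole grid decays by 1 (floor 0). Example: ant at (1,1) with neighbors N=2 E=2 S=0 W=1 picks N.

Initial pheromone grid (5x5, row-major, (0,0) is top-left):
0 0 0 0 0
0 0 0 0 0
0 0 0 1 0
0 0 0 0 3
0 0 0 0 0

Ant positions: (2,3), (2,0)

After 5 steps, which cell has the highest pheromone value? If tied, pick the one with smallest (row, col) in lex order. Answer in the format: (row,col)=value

Step 1: ant0:(2,3)->N->(1,3) | ant1:(2,0)->N->(1,0)
  grid max=2 at (3,4)
Step 2: ant0:(1,3)->N->(0,3) | ant1:(1,0)->N->(0,0)
  grid max=1 at (0,0)
Step 3: ant0:(0,3)->E->(0,4) | ant1:(0,0)->E->(0,1)
  grid max=1 at (0,1)
Step 4: ant0:(0,4)->S->(1,4) | ant1:(0,1)->E->(0,2)
  grid max=1 at (0,2)
Step 5: ant0:(1,4)->N->(0,4) | ant1:(0,2)->E->(0,3)
  grid max=1 at (0,3)
Final grid:
  0 0 0 1 1
  0 0 0 0 0
  0 0 0 0 0
  0 0 0 0 0
  0 0 0 0 0
Max pheromone 1 at (0,3)

Answer: (0,3)=1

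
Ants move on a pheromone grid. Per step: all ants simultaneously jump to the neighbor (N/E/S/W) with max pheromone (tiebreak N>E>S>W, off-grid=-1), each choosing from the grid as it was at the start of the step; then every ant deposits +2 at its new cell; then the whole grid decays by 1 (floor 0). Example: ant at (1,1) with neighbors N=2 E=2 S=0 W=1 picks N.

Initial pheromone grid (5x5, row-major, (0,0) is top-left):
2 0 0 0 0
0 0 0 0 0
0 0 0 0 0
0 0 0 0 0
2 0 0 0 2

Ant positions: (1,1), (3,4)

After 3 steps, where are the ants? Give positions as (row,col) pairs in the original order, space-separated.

Step 1: ant0:(1,1)->N->(0,1) | ant1:(3,4)->S->(4,4)
  grid max=3 at (4,4)
Step 2: ant0:(0,1)->W->(0,0) | ant1:(4,4)->N->(3,4)
  grid max=2 at (0,0)
Step 3: ant0:(0,0)->E->(0,1) | ant1:(3,4)->S->(4,4)
  grid max=3 at (4,4)

(0,1) (4,4)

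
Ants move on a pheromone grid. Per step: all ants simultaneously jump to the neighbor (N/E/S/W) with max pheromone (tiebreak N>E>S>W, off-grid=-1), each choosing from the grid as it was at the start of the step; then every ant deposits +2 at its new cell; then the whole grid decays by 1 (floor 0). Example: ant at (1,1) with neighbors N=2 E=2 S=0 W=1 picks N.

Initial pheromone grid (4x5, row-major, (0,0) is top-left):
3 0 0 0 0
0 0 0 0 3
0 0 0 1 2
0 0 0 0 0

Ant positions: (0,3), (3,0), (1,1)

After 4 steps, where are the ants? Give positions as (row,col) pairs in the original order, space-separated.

Step 1: ant0:(0,3)->E->(0,4) | ant1:(3,0)->N->(2,0) | ant2:(1,1)->N->(0,1)
  grid max=2 at (0,0)
Step 2: ant0:(0,4)->S->(1,4) | ant1:(2,0)->N->(1,0) | ant2:(0,1)->W->(0,0)
  grid max=3 at (0,0)
Step 3: ant0:(1,4)->N->(0,4) | ant1:(1,0)->N->(0,0) | ant2:(0,0)->S->(1,0)
  grid max=4 at (0,0)
Step 4: ant0:(0,4)->S->(1,4) | ant1:(0,0)->S->(1,0) | ant2:(1,0)->N->(0,0)
  grid max=5 at (0,0)

(1,4) (1,0) (0,0)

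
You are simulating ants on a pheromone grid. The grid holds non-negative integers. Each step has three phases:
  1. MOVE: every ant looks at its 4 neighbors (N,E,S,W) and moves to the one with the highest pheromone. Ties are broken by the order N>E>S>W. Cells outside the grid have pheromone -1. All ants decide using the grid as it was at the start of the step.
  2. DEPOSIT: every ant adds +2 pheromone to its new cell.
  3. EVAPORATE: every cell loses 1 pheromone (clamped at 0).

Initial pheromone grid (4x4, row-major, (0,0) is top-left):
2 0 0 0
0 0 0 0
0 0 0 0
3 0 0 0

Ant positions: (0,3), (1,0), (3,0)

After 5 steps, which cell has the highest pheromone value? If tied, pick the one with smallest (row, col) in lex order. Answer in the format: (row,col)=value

Step 1: ant0:(0,3)->S->(1,3) | ant1:(1,0)->N->(0,0) | ant2:(3,0)->N->(2,0)
  grid max=3 at (0,0)
Step 2: ant0:(1,3)->N->(0,3) | ant1:(0,0)->E->(0,1) | ant2:(2,0)->S->(3,0)
  grid max=3 at (3,0)
Step 3: ant0:(0,3)->S->(1,3) | ant1:(0,1)->W->(0,0) | ant2:(3,0)->N->(2,0)
  grid max=3 at (0,0)
Step 4: ant0:(1,3)->N->(0,3) | ant1:(0,0)->E->(0,1) | ant2:(2,0)->S->(3,0)
  grid max=3 at (3,0)
Step 5: ant0:(0,3)->S->(1,3) | ant1:(0,1)->W->(0,0) | ant2:(3,0)->N->(2,0)
  grid max=3 at (0,0)
Final grid:
  3 0 0 0
  0 0 0 1
  1 0 0 0
  2 0 0 0
Max pheromone 3 at (0,0)

Answer: (0,0)=3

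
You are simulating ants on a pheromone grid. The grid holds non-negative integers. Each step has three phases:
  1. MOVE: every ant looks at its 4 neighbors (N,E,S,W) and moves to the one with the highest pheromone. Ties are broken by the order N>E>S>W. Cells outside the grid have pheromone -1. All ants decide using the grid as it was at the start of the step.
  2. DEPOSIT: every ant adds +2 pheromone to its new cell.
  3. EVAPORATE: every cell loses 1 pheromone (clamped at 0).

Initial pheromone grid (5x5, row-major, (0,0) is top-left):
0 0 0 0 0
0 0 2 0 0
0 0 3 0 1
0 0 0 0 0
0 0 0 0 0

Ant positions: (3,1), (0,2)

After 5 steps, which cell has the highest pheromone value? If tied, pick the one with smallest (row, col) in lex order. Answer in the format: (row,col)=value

Step 1: ant0:(3,1)->N->(2,1) | ant1:(0,2)->S->(1,2)
  grid max=3 at (1,2)
Step 2: ant0:(2,1)->E->(2,2) | ant1:(1,2)->S->(2,2)
  grid max=5 at (2,2)
Step 3: ant0:(2,2)->N->(1,2) | ant1:(2,2)->N->(1,2)
  grid max=5 at (1,2)
Step 4: ant0:(1,2)->S->(2,2) | ant1:(1,2)->S->(2,2)
  grid max=7 at (2,2)
Step 5: ant0:(2,2)->N->(1,2) | ant1:(2,2)->N->(1,2)
  grid max=7 at (1,2)
Final grid:
  0 0 0 0 0
  0 0 7 0 0
  0 0 6 0 0
  0 0 0 0 0
  0 0 0 0 0
Max pheromone 7 at (1,2)

Answer: (1,2)=7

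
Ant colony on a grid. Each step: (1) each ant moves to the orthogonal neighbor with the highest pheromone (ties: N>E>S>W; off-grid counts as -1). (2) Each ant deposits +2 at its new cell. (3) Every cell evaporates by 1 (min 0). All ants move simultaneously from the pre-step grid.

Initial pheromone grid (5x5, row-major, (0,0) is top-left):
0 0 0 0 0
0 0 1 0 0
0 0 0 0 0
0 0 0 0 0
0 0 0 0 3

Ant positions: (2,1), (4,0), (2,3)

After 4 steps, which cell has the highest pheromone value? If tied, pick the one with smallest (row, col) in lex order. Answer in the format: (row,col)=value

Answer: (0,0)=1

Derivation:
Step 1: ant0:(2,1)->N->(1,1) | ant1:(4,0)->N->(3,0) | ant2:(2,3)->N->(1,3)
  grid max=2 at (4,4)
Step 2: ant0:(1,1)->N->(0,1) | ant1:(3,0)->N->(2,0) | ant2:(1,3)->N->(0,3)
  grid max=1 at (0,1)
Step 3: ant0:(0,1)->E->(0,2) | ant1:(2,0)->N->(1,0) | ant2:(0,3)->E->(0,4)
  grid max=1 at (0,2)
Step 4: ant0:(0,2)->E->(0,3) | ant1:(1,0)->N->(0,0) | ant2:(0,4)->S->(1,4)
  grid max=1 at (0,0)
Final grid:
  1 0 0 1 0
  0 0 0 0 1
  0 0 0 0 0
  0 0 0 0 0
  0 0 0 0 0
Max pheromone 1 at (0,0)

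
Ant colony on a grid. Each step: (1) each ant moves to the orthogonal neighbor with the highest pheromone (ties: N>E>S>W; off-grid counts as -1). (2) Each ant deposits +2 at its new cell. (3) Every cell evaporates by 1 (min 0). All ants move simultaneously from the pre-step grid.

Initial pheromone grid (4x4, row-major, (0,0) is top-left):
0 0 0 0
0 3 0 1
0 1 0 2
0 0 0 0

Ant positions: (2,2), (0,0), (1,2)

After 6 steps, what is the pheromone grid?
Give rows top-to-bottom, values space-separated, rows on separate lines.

After step 1: ants at (2,3),(0,1),(1,1)
  0 1 0 0
  0 4 0 0
  0 0 0 3
  0 0 0 0
After step 2: ants at (1,3),(1,1),(0,1)
  0 2 0 0
  0 5 0 1
  0 0 0 2
  0 0 0 0
After step 3: ants at (2,3),(0,1),(1,1)
  0 3 0 0
  0 6 0 0
  0 0 0 3
  0 0 0 0
After step 4: ants at (1,3),(1,1),(0,1)
  0 4 0 0
  0 7 0 1
  0 0 0 2
  0 0 0 0
After step 5: ants at (2,3),(0,1),(1,1)
  0 5 0 0
  0 8 0 0
  0 0 0 3
  0 0 0 0
After step 6: ants at (1,3),(1,1),(0,1)
  0 6 0 0
  0 9 0 1
  0 0 0 2
  0 0 0 0

0 6 0 0
0 9 0 1
0 0 0 2
0 0 0 0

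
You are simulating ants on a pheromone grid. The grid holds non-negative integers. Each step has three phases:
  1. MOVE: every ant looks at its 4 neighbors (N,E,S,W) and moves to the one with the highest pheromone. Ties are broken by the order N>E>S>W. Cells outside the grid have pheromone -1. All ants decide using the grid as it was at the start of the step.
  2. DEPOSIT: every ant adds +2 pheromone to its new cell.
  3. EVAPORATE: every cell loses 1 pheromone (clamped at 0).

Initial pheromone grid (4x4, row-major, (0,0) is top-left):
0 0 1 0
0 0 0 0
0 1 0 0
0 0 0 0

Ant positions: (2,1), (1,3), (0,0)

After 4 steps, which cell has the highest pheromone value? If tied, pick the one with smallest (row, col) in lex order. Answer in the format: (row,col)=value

Answer: (0,1)=4

Derivation:
Step 1: ant0:(2,1)->N->(1,1) | ant1:(1,3)->N->(0,3) | ant2:(0,0)->E->(0,1)
  grid max=1 at (0,1)
Step 2: ant0:(1,1)->N->(0,1) | ant1:(0,3)->S->(1,3) | ant2:(0,1)->S->(1,1)
  grid max=2 at (0,1)
Step 3: ant0:(0,1)->S->(1,1) | ant1:(1,3)->N->(0,3) | ant2:(1,1)->N->(0,1)
  grid max=3 at (0,1)
Step 4: ant0:(1,1)->N->(0,1) | ant1:(0,3)->S->(1,3) | ant2:(0,1)->S->(1,1)
  grid max=4 at (0,1)
Final grid:
  0 4 0 0
  0 4 0 1
  0 0 0 0
  0 0 0 0
Max pheromone 4 at (0,1)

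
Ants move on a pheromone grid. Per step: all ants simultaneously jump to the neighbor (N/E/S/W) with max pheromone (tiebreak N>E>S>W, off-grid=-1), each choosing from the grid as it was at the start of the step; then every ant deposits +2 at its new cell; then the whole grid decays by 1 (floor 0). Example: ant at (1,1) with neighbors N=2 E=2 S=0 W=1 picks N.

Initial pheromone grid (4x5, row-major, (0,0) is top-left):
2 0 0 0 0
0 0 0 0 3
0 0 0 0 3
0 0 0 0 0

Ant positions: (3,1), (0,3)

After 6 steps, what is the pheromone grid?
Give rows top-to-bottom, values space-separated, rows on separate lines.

After step 1: ants at (2,1),(0,4)
  1 0 0 0 1
  0 0 0 0 2
  0 1 0 0 2
  0 0 0 0 0
After step 2: ants at (1,1),(1,4)
  0 0 0 0 0
  0 1 0 0 3
  0 0 0 0 1
  0 0 0 0 0
After step 3: ants at (0,1),(2,4)
  0 1 0 0 0
  0 0 0 0 2
  0 0 0 0 2
  0 0 0 0 0
After step 4: ants at (0,2),(1,4)
  0 0 1 0 0
  0 0 0 0 3
  0 0 0 0 1
  0 0 0 0 0
After step 5: ants at (0,3),(2,4)
  0 0 0 1 0
  0 0 0 0 2
  0 0 0 0 2
  0 0 0 0 0
After step 6: ants at (0,4),(1,4)
  0 0 0 0 1
  0 0 0 0 3
  0 0 0 0 1
  0 0 0 0 0

0 0 0 0 1
0 0 0 0 3
0 0 0 0 1
0 0 0 0 0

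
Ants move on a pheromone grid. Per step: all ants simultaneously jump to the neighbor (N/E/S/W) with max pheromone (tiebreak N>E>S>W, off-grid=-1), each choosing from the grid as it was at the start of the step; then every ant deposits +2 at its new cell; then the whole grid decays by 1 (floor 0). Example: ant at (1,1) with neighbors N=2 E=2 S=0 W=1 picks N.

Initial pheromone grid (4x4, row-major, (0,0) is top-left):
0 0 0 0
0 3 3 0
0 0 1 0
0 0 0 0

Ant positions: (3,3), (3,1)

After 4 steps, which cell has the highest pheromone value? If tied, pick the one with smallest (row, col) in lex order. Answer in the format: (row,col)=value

Answer: (1,1)=5

Derivation:
Step 1: ant0:(3,3)->N->(2,3) | ant1:(3,1)->N->(2,1)
  grid max=2 at (1,1)
Step 2: ant0:(2,3)->N->(1,3) | ant1:(2,1)->N->(1,1)
  grid max=3 at (1,1)
Step 3: ant0:(1,3)->W->(1,2) | ant1:(1,1)->E->(1,2)
  grid max=4 at (1,2)
Step 4: ant0:(1,2)->W->(1,1) | ant1:(1,2)->W->(1,1)
  grid max=5 at (1,1)
Final grid:
  0 0 0 0
  0 5 3 0
  0 0 0 0
  0 0 0 0
Max pheromone 5 at (1,1)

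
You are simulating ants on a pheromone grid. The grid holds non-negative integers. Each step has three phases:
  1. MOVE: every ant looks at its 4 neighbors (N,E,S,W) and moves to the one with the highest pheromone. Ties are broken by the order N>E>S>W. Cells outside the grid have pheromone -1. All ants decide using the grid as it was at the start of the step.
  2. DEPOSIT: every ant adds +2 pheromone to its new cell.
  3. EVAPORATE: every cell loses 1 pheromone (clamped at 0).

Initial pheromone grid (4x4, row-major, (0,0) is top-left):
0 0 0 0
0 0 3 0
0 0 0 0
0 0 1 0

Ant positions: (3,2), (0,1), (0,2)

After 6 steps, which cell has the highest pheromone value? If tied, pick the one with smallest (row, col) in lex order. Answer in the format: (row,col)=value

Step 1: ant0:(3,2)->N->(2,2) | ant1:(0,1)->E->(0,2) | ant2:(0,2)->S->(1,2)
  grid max=4 at (1,2)
Step 2: ant0:(2,2)->N->(1,2) | ant1:(0,2)->S->(1,2) | ant2:(1,2)->N->(0,2)
  grid max=7 at (1,2)
Step 3: ant0:(1,2)->N->(0,2) | ant1:(1,2)->N->(0,2) | ant2:(0,2)->S->(1,2)
  grid max=8 at (1,2)
Step 4: ant0:(0,2)->S->(1,2) | ant1:(0,2)->S->(1,2) | ant2:(1,2)->N->(0,2)
  grid max=11 at (1,2)
Step 5: ant0:(1,2)->N->(0,2) | ant1:(1,2)->N->(0,2) | ant2:(0,2)->S->(1,2)
  grid max=12 at (1,2)
Step 6: ant0:(0,2)->S->(1,2) | ant1:(0,2)->S->(1,2) | ant2:(1,2)->N->(0,2)
  grid max=15 at (1,2)
Final grid:
  0 0 10 0
  0 0 15 0
  0 0 0 0
  0 0 0 0
Max pheromone 15 at (1,2)

Answer: (1,2)=15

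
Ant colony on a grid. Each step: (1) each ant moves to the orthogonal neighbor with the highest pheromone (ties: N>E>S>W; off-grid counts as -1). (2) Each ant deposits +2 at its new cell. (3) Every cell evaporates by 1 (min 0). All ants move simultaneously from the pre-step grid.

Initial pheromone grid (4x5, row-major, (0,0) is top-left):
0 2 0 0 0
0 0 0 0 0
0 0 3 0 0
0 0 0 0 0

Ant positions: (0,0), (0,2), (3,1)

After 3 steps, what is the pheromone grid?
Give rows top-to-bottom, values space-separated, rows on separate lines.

After step 1: ants at (0,1),(0,1),(2,1)
  0 5 0 0 0
  0 0 0 0 0
  0 1 2 0 0
  0 0 0 0 0
After step 2: ants at (0,2),(0,2),(2,2)
  0 4 3 0 0
  0 0 0 0 0
  0 0 3 0 0
  0 0 0 0 0
After step 3: ants at (0,1),(0,1),(1,2)
  0 7 2 0 0
  0 0 1 0 0
  0 0 2 0 0
  0 0 0 0 0

0 7 2 0 0
0 0 1 0 0
0 0 2 0 0
0 0 0 0 0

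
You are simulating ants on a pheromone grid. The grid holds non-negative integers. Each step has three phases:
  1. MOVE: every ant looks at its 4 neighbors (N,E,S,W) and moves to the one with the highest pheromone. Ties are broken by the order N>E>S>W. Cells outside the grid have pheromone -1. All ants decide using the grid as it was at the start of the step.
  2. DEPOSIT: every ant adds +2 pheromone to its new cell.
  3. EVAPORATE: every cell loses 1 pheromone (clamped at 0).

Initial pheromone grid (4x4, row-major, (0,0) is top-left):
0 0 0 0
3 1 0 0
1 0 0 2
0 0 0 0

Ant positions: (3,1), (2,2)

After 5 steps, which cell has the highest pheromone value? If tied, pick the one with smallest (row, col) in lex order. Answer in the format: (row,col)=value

Answer: (2,3)=3

Derivation:
Step 1: ant0:(3,1)->N->(2,1) | ant1:(2,2)->E->(2,3)
  grid max=3 at (2,3)
Step 2: ant0:(2,1)->N->(1,1) | ant1:(2,3)->N->(1,3)
  grid max=2 at (2,3)
Step 3: ant0:(1,1)->W->(1,0) | ant1:(1,3)->S->(2,3)
  grid max=3 at (2,3)
Step 4: ant0:(1,0)->N->(0,0) | ant1:(2,3)->N->(1,3)
  grid max=2 at (2,3)
Step 5: ant0:(0,0)->S->(1,0) | ant1:(1,3)->S->(2,3)
  grid max=3 at (2,3)
Final grid:
  0 0 0 0
  2 0 0 0
  0 0 0 3
  0 0 0 0
Max pheromone 3 at (2,3)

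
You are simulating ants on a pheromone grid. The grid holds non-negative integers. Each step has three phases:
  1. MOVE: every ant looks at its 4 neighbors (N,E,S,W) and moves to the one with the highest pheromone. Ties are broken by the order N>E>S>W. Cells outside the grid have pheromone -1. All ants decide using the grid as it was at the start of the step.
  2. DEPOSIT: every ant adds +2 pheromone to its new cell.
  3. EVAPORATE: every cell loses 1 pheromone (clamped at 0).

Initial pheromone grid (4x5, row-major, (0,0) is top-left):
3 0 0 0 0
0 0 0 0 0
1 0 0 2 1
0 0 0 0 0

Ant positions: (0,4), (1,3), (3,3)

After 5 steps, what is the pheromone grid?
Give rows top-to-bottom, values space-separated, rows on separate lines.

After step 1: ants at (1,4),(2,3),(2,3)
  2 0 0 0 0
  0 0 0 0 1
  0 0 0 5 0
  0 0 0 0 0
After step 2: ants at (0,4),(1,3),(1,3)
  1 0 0 0 1
  0 0 0 3 0
  0 0 0 4 0
  0 0 0 0 0
After step 3: ants at (1,4),(2,3),(2,3)
  0 0 0 0 0
  0 0 0 2 1
  0 0 0 7 0
  0 0 0 0 0
After step 4: ants at (1,3),(1,3),(1,3)
  0 0 0 0 0
  0 0 0 7 0
  0 0 0 6 0
  0 0 0 0 0
After step 5: ants at (2,3),(2,3),(2,3)
  0 0 0 0 0
  0 0 0 6 0
  0 0 0 11 0
  0 0 0 0 0

0 0 0 0 0
0 0 0 6 0
0 0 0 11 0
0 0 0 0 0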